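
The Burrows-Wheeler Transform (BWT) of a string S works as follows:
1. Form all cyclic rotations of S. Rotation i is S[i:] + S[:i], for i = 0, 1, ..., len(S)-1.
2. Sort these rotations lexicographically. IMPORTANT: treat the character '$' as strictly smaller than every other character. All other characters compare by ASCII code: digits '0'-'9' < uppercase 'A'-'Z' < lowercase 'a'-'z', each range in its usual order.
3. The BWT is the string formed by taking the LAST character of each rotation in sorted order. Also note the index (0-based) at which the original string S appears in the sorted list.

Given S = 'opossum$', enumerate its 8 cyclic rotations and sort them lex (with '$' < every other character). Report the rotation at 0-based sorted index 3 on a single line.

Answer: ossum$op

Derivation:
All 8 rotations (rotation i = S[i:]+S[:i]):
  rot[0] = opossum$
  rot[1] = possum$o
  rot[2] = ossum$op
  rot[3] = ssum$opo
  rot[4] = sum$opos
  rot[5] = um$oposs
  rot[6] = m$opossu
  rot[7] = $opossum
Sorted (with $ < everything):
  sorted[0] = $opossum
  sorted[1] = m$opossu
  sorted[2] = opossum$
  sorted[3] = ossum$op
  sorted[4] = possum$o
  sorted[5] = ssum$opo
  sorted[6] = sum$opos
  sorted[7] = um$oposs
sorted[3] = ossum$op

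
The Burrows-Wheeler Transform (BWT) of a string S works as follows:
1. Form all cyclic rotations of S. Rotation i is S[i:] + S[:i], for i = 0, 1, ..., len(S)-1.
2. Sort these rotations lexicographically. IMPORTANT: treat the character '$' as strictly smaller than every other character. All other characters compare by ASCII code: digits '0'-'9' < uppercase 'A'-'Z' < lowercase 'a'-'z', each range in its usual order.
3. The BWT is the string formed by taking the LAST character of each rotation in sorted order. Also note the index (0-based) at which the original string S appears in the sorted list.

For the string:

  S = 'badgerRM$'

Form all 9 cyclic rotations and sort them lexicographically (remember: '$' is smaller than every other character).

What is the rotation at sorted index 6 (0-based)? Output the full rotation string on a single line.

All 9 rotations (rotation i = S[i:]+S[:i]):
  rot[0] = badgerRM$
  rot[1] = adgerRM$b
  rot[2] = dgerRM$ba
  rot[3] = gerRM$bad
  rot[4] = erRM$badg
  rot[5] = rRM$badge
  rot[6] = RM$badger
  rot[7] = M$badgerR
  rot[8] = $badgerRM
Sorted (with $ < everything):
  sorted[0] = $badgerRM
  sorted[1] = M$badgerR
  sorted[2] = RM$badger
  sorted[3] = adgerRM$b
  sorted[4] = badgerRM$
  sorted[5] = dgerRM$ba
  sorted[6] = erRM$badg
  sorted[7] = gerRM$bad
  sorted[8] = rRM$badge
sorted[6] = erRM$badg

Answer: erRM$badg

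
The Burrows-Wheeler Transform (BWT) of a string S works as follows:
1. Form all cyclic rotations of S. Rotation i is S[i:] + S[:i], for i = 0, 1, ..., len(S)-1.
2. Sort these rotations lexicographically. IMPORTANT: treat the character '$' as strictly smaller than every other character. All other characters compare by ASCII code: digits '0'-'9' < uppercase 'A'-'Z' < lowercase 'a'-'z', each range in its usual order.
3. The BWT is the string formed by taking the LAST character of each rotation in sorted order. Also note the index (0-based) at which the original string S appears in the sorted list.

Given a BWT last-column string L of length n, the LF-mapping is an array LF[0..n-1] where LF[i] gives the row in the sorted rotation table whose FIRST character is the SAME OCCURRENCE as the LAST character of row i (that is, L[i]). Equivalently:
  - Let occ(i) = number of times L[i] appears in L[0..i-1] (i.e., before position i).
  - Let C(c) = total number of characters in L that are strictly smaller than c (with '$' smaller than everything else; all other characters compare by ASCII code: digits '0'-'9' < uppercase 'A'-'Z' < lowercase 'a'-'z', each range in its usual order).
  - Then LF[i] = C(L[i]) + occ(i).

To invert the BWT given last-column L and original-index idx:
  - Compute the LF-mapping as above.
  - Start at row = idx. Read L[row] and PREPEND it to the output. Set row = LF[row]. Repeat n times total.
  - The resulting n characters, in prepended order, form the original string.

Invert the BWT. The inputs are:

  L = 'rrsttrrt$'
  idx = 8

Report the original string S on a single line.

Answer: ttrtrsrr$

Derivation:
LF mapping: 1 2 5 6 7 3 4 8 0
Walk LF starting at row 8, prepending L[row]:
  step 1: row=8, L[8]='$', prepend. Next row=LF[8]=0
  step 2: row=0, L[0]='r', prepend. Next row=LF[0]=1
  step 3: row=1, L[1]='r', prepend. Next row=LF[1]=2
  step 4: row=2, L[2]='s', prepend. Next row=LF[2]=5
  step 5: row=5, L[5]='r', prepend. Next row=LF[5]=3
  step 6: row=3, L[3]='t', prepend. Next row=LF[3]=6
  step 7: row=6, L[6]='r', prepend. Next row=LF[6]=4
  step 8: row=4, L[4]='t', prepend. Next row=LF[4]=7
  step 9: row=7, L[7]='t', prepend. Next row=LF[7]=8
Reversed output: ttrtrsrr$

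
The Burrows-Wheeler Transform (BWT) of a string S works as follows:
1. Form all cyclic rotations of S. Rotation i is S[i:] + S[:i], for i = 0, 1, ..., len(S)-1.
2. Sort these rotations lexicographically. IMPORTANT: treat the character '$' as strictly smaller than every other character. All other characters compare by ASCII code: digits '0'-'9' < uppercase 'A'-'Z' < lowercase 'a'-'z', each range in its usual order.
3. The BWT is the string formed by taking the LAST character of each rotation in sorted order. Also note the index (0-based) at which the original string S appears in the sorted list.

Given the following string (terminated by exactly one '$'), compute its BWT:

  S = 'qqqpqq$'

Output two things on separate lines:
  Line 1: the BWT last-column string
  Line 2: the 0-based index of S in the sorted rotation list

Answer: qqqqpq$
6

Derivation:
All 7 rotations (rotation i = S[i:]+S[:i]):
  rot[0] = qqqpqq$
  rot[1] = qqpqq$q
  rot[2] = qpqq$qq
  rot[3] = pqq$qqq
  rot[4] = qq$qqqp
  rot[5] = q$qqqpq
  rot[6] = $qqqpqq
Sorted (with $ < everything):
  sorted[0] = $qqqpqq  (last char: 'q')
  sorted[1] = pqq$qqq  (last char: 'q')
  sorted[2] = q$qqqpq  (last char: 'q')
  sorted[3] = qpqq$qq  (last char: 'q')
  sorted[4] = qq$qqqp  (last char: 'p')
  sorted[5] = qqpqq$q  (last char: 'q')
  sorted[6] = qqqpqq$  (last char: '$')
Last column: qqqqpq$
Original string S is at sorted index 6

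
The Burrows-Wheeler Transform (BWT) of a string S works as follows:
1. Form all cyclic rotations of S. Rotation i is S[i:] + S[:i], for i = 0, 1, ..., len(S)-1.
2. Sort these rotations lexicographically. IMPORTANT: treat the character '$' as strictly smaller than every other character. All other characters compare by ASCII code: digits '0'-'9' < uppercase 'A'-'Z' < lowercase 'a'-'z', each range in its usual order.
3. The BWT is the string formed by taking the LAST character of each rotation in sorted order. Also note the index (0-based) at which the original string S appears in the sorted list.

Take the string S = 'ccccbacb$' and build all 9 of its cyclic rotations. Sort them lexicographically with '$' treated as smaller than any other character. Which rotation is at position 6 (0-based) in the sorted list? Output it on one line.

All 9 rotations (rotation i = S[i:]+S[:i]):
  rot[0] = ccccbacb$
  rot[1] = cccbacb$c
  rot[2] = ccbacb$cc
  rot[3] = cbacb$ccc
  rot[4] = bacb$cccc
  rot[5] = acb$ccccb
  rot[6] = cb$ccccba
  rot[7] = b$ccccbac
  rot[8] = $ccccbacb
Sorted (with $ < everything):
  sorted[0] = $ccccbacb
  sorted[1] = acb$ccccb
  sorted[2] = b$ccccbac
  sorted[3] = bacb$cccc
  sorted[4] = cb$ccccba
  sorted[5] = cbacb$ccc
  sorted[6] = ccbacb$cc
  sorted[7] = cccbacb$c
  sorted[8] = ccccbacb$
sorted[6] = ccbacb$cc

Answer: ccbacb$cc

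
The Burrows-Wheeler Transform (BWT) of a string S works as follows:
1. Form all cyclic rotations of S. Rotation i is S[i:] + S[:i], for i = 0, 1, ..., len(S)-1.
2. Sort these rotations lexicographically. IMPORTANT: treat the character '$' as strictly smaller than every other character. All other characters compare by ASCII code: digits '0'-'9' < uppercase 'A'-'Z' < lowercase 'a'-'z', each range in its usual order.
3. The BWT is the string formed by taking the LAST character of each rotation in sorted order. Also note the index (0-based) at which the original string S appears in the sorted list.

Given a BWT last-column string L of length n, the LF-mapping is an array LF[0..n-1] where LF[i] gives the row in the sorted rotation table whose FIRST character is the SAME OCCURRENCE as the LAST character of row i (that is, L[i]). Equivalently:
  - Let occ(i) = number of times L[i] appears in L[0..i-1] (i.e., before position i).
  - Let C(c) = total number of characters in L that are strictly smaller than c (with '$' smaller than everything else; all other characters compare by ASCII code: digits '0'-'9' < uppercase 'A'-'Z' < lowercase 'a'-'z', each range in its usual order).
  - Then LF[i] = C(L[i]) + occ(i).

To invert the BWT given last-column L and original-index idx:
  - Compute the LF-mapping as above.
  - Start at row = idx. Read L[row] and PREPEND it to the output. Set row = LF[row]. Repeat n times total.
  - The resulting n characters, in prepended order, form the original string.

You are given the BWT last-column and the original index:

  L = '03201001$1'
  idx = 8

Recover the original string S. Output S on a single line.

Answer: 200101130$

Derivation:
LF mapping: 1 9 8 2 5 3 4 6 0 7
Walk LF starting at row 8, prepending L[row]:
  step 1: row=8, L[8]='$', prepend. Next row=LF[8]=0
  step 2: row=0, L[0]='0', prepend. Next row=LF[0]=1
  step 3: row=1, L[1]='3', prepend. Next row=LF[1]=9
  step 4: row=9, L[9]='1', prepend. Next row=LF[9]=7
  step 5: row=7, L[7]='1', prepend. Next row=LF[7]=6
  step 6: row=6, L[6]='0', prepend. Next row=LF[6]=4
  step 7: row=4, L[4]='1', prepend. Next row=LF[4]=5
  step 8: row=5, L[5]='0', prepend. Next row=LF[5]=3
  step 9: row=3, L[3]='0', prepend. Next row=LF[3]=2
  step 10: row=2, L[2]='2', prepend. Next row=LF[2]=8
Reversed output: 200101130$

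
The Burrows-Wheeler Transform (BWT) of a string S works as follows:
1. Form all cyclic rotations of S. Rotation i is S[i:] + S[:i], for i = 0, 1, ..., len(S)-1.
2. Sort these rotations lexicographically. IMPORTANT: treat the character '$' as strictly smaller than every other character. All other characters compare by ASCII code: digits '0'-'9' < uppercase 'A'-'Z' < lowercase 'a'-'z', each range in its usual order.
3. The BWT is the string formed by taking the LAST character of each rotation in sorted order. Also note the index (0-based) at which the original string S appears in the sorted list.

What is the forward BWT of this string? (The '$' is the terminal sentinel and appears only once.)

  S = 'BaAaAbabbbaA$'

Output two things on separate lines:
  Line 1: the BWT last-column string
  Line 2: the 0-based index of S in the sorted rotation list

All 13 rotations (rotation i = S[i:]+S[:i]):
  rot[0] = BaAaAbabbbaA$
  rot[1] = aAaAbabbbaA$B
  rot[2] = AaAbabbbaA$Ba
  rot[3] = aAbabbbaA$BaA
  rot[4] = AbabbbaA$BaAa
  rot[5] = babbbaA$BaAaA
  rot[6] = abbbaA$BaAaAb
  rot[7] = bbbaA$BaAaAba
  rot[8] = bbaA$BaAaAbab
  rot[9] = baA$BaAaAbabb
  rot[10] = aA$BaAaAbabbb
  rot[11] = A$BaAaAbabbba
  rot[12] = $BaAaAbabbbaA
Sorted (with $ < everything):
  sorted[0] = $BaAaAbabbbaA  (last char: 'A')
  sorted[1] = A$BaAaAbabbba  (last char: 'a')
  sorted[2] = AaAbabbbaA$Ba  (last char: 'a')
  sorted[3] = AbabbbaA$BaAa  (last char: 'a')
  sorted[4] = BaAaAbabbbaA$  (last char: '$')
  sorted[5] = aA$BaAaAbabbb  (last char: 'b')
  sorted[6] = aAaAbabbbaA$B  (last char: 'B')
  sorted[7] = aAbabbbaA$BaA  (last char: 'A')
  sorted[8] = abbbaA$BaAaAb  (last char: 'b')
  sorted[9] = baA$BaAaAbabb  (last char: 'b')
  sorted[10] = babbbaA$BaAaA  (last char: 'A')
  sorted[11] = bbaA$BaAaAbab  (last char: 'b')
  sorted[12] = bbbaA$BaAaAba  (last char: 'a')
Last column: Aaaa$bBAbbAba
Original string S is at sorted index 4

Answer: Aaaa$bBAbbAba
4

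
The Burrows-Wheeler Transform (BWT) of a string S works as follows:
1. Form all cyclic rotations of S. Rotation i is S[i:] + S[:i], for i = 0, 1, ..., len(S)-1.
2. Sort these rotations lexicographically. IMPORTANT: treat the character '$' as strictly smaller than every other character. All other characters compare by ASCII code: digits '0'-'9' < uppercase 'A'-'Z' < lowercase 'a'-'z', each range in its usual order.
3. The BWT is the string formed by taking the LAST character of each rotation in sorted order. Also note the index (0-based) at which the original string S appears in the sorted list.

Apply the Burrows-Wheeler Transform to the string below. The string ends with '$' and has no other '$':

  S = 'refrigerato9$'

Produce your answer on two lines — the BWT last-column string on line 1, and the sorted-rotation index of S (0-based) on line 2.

Answer: 9orrgeirte$fa
10

Derivation:
All 13 rotations (rotation i = S[i:]+S[:i]):
  rot[0] = refrigerato9$
  rot[1] = efrigerato9$r
  rot[2] = frigerato9$re
  rot[3] = rigerato9$ref
  rot[4] = igerato9$refr
  rot[5] = gerato9$refri
  rot[6] = erato9$refrig
  rot[7] = rato9$refrige
  rot[8] = ato9$refriger
  rot[9] = to9$refrigera
  rot[10] = o9$refrigerat
  rot[11] = 9$refrigerato
  rot[12] = $refrigerato9
Sorted (with $ < everything):
  sorted[0] = $refrigerato9  (last char: '9')
  sorted[1] = 9$refrigerato  (last char: 'o')
  sorted[2] = ato9$refriger  (last char: 'r')
  sorted[3] = efrigerato9$r  (last char: 'r')
  sorted[4] = erato9$refrig  (last char: 'g')
  sorted[5] = frigerato9$re  (last char: 'e')
  sorted[6] = gerato9$refri  (last char: 'i')
  sorted[7] = igerato9$refr  (last char: 'r')
  sorted[8] = o9$refrigerat  (last char: 't')
  sorted[9] = rato9$refrige  (last char: 'e')
  sorted[10] = refrigerato9$  (last char: '$')
  sorted[11] = rigerato9$ref  (last char: 'f')
  sorted[12] = to9$refrigera  (last char: 'a')
Last column: 9orrgeirte$fa
Original string S is at sorted index 10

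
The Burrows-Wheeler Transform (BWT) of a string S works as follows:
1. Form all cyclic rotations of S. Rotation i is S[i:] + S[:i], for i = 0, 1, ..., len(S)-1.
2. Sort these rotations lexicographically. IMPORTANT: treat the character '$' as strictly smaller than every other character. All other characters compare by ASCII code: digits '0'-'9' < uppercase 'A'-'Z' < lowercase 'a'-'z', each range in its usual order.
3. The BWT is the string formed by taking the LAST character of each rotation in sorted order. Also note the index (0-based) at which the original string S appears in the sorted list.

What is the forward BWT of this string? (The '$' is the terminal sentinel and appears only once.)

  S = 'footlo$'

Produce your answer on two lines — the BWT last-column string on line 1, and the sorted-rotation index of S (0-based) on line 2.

Answer: o$tlfoo
1

Derivation:
All 7 rotations (rotation i = S[i:]+S[:i]):
  rot[0] = footlo$
  rot[1] = ootlo$f
  rot[2] = otlo$fo
  rot[3] = tlo$foo
  rot[4] = lo$foot
  rot[5] = o$footl
  rot[6] = $footlo
Sorted (with $ < everything):
  sorted[0] = $footlo  (last char: 'o')
  sorted[1] = footlo$  (last char: '$')
  sorted[2] = lo$foot  (last char: 't')
  sorted[3] = o$footl  (last char: 'l')
  sorted[4] = ootlo$f  (last char: 'f')
  sorted[5] = otlo$fo  (last char: 'o')
  sorted[6] = tlo$foo  (last char: 'o')
Last column: o$tlfoo
Original string S is at sorted index 1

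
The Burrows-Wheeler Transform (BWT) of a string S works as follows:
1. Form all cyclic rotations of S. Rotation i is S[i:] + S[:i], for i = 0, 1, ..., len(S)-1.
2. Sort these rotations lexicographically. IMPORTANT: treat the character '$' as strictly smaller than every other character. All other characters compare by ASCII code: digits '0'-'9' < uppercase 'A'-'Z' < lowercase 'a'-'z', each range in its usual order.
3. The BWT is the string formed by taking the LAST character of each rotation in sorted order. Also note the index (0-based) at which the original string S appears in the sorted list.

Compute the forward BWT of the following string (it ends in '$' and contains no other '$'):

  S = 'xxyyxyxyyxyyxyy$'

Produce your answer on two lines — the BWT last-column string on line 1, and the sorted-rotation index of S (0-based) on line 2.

Answer: y$yyxyyyyyyxxxxx
1

Derivation:
All 16 rotations (rotation i = S[i:]+S[:i]):
  rot[0] = xxyyxyxyyxyyxyy$
  rot[1] = xyyxyxyyxyyxyy$x
  rot[2] = yyxyxyyxyyxyy$xx
  rot[3] = yxyxyyxyyxyy$xxy
  rot[4] = xyxyyxyyxyy$xxyy
  rot[5] = yxyyxyyxyy$xxyyx
  rot[6] = xyyxyyxyy$xxyyxy
  rot[7] = yyxyyxyy$xxyyxyx
  rot[8] = yxyyxyy$xxyyxyxy
  rot[9] = xyyxyy$xxyyxyxyy
  rot[10] = yyxyy$xxyyxyxyyx
  rot[11] = yxyy$xxyyxyxyyxy
  rot[12] = xyy$xxyyxyxyyxyy
  rot[13] = yy$xxyyxyxyyxyyx
  rot[14] = y$xxyyxyxyyxyyxy
  rot[15] = $xxyyxyxyyxyyxyy
Sorted (with $ < everything):
  sorted[0] = $xxyyxyxyyxyyxyy  (last char: 'y')
  sorted[1] = xxyyxyxyyxyyxyy$  (last char: '$')
  sorted[2] = xyxyyxyyxyy$xxyy  (last char: 'y')
  sorted[3] = xyy$xxyyxyxyyxyy  (last char: 'y')
  sorted[4] = xyyxyxyyxyyxyy$x  (last char: 'x')
  sorted[5] = xyyxyy$xxyyxyxyy  (last char: 'y')
  sorted[6] = xyyxyyxyy$xxyyxy  (last char: 'y')
  sorted[7] = y$xxyyxyxyyxyyxy  (last char: 'y')
  sorted[8] = yxyxyyxyyxyy$xxy  (last char: 'y')
  sorted[9] = yxyy$xxyyxyxyyxy  (last char: 'y')
  sorted[10] = yxyyxyy$xxyyxyxy  (last char: 'y')
  sorted[11] = yxyyxyyxyy$xxyyx  (last char: 'x')
  sorted[12] = yy$xxyyxyxyyxyyx  (last char: 'x')
  sorted[13] = yyxyxyyxyyxyy$xx  (last char: 'x')
  sorted[14] = yyxyy$xxyyxyxyyx  (last char: 'x')
  sorted[15] = yyxyyxyy$xxyyxyx  (last char: 'x')
Last column: y$yyxyyyyyyxxxxx
Original string S is at sorted index 1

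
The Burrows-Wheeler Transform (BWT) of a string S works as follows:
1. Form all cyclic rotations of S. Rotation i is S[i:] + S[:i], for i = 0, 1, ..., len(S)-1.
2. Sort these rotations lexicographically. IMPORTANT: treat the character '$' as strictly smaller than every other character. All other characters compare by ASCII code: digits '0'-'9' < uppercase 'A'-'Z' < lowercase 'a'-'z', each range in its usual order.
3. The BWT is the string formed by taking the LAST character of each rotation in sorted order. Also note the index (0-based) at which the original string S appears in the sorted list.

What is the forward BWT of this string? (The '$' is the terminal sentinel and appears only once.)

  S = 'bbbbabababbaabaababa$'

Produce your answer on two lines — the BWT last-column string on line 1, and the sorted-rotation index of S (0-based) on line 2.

All 21 rotations (rotation i = S[i:]+S[:i]):
  rot[0] = bbbbabababbaabaababa$
  rot[1] = bbbabababbaabaababa$b
  rot[2] = bbabababbaabaababa$bb
  rot[3] = babababbaabaababa$bbb
  rot[4] = abababbaabaababa$bbbb
  rot[5] = bababbaabaababa$bbbba
  rot[6] = ababbaabaababa$bbbbab
  rot[7] = babbaabaababa$bbbbaba
  rot[8] = abbaabaababa$bbbbabab
  rot[9] = bbaabaababa$bbbbababa
  rot[10] = baabaababa$bbbbababab
  rot[11] = aabaababa$bbbbabababb
  rot[12] = abaababa$bbbbabababba
  rot[13] = baababa$bbbbabababbaa
  rot[14] = aababa$bbbbabababbaab
  rot[15] = ababa$bbbbabababbaaba
  rot[16] = baba$bbbbabababbaabaa
  rot[17] = aba$bbbbabababbaabaab
  rot[18] = ba$bbbbabababbaabaaba
  rot[19] = a$bbbbabababbaabaabab
  rot[20] = $bbbbabababbaabaababa
Sorted (with $ < everything):
  sorted[0] = $bbbbabababbaabaababa  (last char: 'a')
  sorted[1] = a$bbbbabababbaabaabab  (last char: 'b')
  sorted[2] = aabaababa$bbbbabababb  (last char: 'b')
  sorted[3] = aababa$bbbbabababbaab  (last char: 'b')
  sorted[4] = aba$bbbbabababbaabaab  (last char: 'b')
  sorted[5] = abaababa$bbbbabababba  (last char: 'a')
  sorted[6] = ababa$bbbbabababbaaba  (last char: 'a')
  sorted[7] = abababbaabaababa$bbbb  (last char: 'b')
  sorted[8] = ababbaabaababa$bbbbab  (last char: 'b')
  sorted[9] = abbaabaababa$bbbbabab  (last char: 'b')
  sorted[10] = ba$bbbbabababbaabaaba  (last char: 'a')
  sorted[11] = baabaababa$bbbbababab  (last char: 'b')
  sorted[12] = baababa$bbbbabababbaa  (last char: 'a')
  sorted[13] = baba$bbbbabababbaabaa  (last char: 'a')
  sorted[14] = babababbaabaababa$bbb  (last char: 'b')
  sorted[15] = bababbaabaababa$bbbba  (last char: 'a')
  sorted[16] = babbaabaababa$bbbbaba  (last char: 'a')
  sorted[17] = bbaabaababa$bbbbababa  (last char: 'a')
  sorted[18] = bbabababbaabaababa$bb  (last char: 'b')
  sorted[19] = bbbabababbaabaababa$b  (last char: 'b')
  sorted[20] = bbbbabababbaabaababa$  (last char: '$')
Last column: abbbbaabbbabaabaaabb$
Original string S is at sorted index 20

Answer: abbbbaabbbabaabaaabb$
20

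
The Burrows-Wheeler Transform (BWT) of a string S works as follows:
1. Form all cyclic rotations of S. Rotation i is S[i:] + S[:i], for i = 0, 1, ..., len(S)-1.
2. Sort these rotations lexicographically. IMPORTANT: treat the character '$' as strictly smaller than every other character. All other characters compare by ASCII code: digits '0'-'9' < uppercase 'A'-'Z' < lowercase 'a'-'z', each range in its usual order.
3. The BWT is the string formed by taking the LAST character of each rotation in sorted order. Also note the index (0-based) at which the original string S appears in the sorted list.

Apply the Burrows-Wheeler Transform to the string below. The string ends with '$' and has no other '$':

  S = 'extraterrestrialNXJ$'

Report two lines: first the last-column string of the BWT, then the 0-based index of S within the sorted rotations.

Answer: JXlNirtr$ratrteeaxse
8

Derivation:
All 20 rotations (rotation i = S[i:]+S[:i]):
  rot[0] = extraterrestrialNXJ$
  rot[1] = xtraterrestrialNXJ$e
  rot[2] = traterrestrialNXJ$ex
  rot[3] = raterrestrialNXJ$ext
  rot[4] = aterrestrialNXJ$extr
  rot[5] = terrestrialNXJ$extra
  rot[6] = errestrialNXJ$extrat
  rot[7] = rrestrialNXJ$extrate
  rot[8] = restrialNXJ$extrater
  rot[9] = estrialNXJ$extraterr
  rot[10] = strialNXJ$extraterre
  rot[11] = trialNXJ$extraterres
  rot[12] = rialNXJ$extraterrest
  rot[13] = ialNXJ$extraterrestr
  rot[14] = alNXJ$extraterrestri
  rot[15] = lNXJ$extraterrestria
  rot[16] = NXJ$extraterrestrial
  rot[17] = XJ$extraterrestrialN
  rot[18] = J$extraterrestrialNX
  rot[19] = $extraterrestrialNXJ
Sorted (with $ < everything):
  sorted[0] = $extraterrestrialNXJ  (last char: 'J')
  sorted[1] = J$extraterrestrialNX  (last char: 'X')
  sorted[2] = NXJ$extraterrestrial  (last char: 'l')
  sorted[3] = XJ$extraterrestrialN  (last char: 'N')
  sorted[4] = alNXJ$extraterrestri  (last char: 'i')
  sorted[5] = aterrestrialNXJ$extr  (last char: 'r')
  sorted[6] = errestrialNXJ$extrat  (last char: 't')
  sorted[7] = estrialNXJ$extraterr  (last char: 'r')
  sorted[8] = extraterrestrialNXJ$  (last char: '$')
  sorted[9] = ialNXJ$extraterrestr  (last char: 'r')
  sorted[10] = lNXJ$extraterrestria  (last char: 'a')
  sorted[11] = raterrestrialNXJ$ext  (last char: 't')
  sorted[12] = restrialNXJ$extrater  (last char: 'r')
  sorted[13] = rialNXJ$extraterrest  (last char: 't')
  sorted[14] = rrestrialNXJ$extrate  (last char: 'e')
  sorted[15] = strialNXJ$extraterre  (last char: 'e')
  sorted[16] = terrestrialNXJ$extra  (last char: 'a')
  sorted[17] = traterrestrialNXJ$ex  (last char: 'x')
  sorted[18] = trialNXJ$extraterres  (last char: 's')
  sorted[19] = xtraterrestrialNXJ$e  (last char: 'e')
Last column: JXlNirtr$ratrteeaxse
Original string S is at sorted index 8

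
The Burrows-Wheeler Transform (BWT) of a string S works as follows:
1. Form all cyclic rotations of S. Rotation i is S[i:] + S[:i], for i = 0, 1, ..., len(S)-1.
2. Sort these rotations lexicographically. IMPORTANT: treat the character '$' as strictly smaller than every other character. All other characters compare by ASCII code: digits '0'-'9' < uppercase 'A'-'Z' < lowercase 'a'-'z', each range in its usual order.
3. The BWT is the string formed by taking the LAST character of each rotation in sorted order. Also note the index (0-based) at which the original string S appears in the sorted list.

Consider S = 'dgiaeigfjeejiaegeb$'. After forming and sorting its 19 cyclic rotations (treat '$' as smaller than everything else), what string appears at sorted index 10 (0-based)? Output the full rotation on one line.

Answer: fjeejiaegeb$dgiaeig

Derivation:
All 19 rotations (rotation i = S[i:]+S[:i]):
  rot[0] = dgiaeigfjeejiaegeb$
  rot[1] = giaeigfjeejiaegeb$d
  rot[2] = iaeigfjeejiaegeb$dg
  rot[3] = aeigfjeejiaegeb$dgi
  rot[4] = eigfjeejiaegeb$dgia
  rot[5] = igfjeejiaegeb$dgiae
  rot[6] = gfjeejiaegeb$dgiaei
  rot[7] = fjeejiaegeb$dgiaeig
  rot[8] = jeejiaegeb$dgiaeigf
  rot[9] = eejiaegeb$dgiaeigfj
  rot[10] = ejiaegeb$dgiaeigfje
  rot[11] = jiaegeb$dgiaeigfjee
  rot[12] = iaegeb$dgiaeigfjeej
  rot[13] = aegeb$dgiaeigfjeeji
  rot[14] = egeb$dgiaeigfjeejia
  rot[15] = geb$dgiaeigfjeejiae
  rot[16] = eb$dgiaeigfjeejiaeg
  rot[17] = b$dgiaeigfjeejiaege
  rot[18] = $dgiaeigfjeejiaegeb
Sorted (with $ < everything):
  sorted[0] = $dgiaeigfjeejiaegeb
  sorted[1] = aegeb$dgiaeigfjeeji
  sorted[2] = aeigfjeejiaegeb$dgi
  sorted[3] = b$dgiaeigfjeejiaege
  sorted[4] = dgiaeigfjeejiaegeb$
  sorted[5] = eb$dgiaeigfjeejiaeg
  sorted[6] = eejiaegeb$dgiaeigfj
  sorted[7] = egeb$dgiaeigfjeejia
  sorted[8] = eigfjeejiaegeb$dgia
  sorted[9] = ejiaegeb$dgiaeigfje
  sorted[10] = fjeejiaegeb$dgiaeig
  sorted[11] = geb$dgiaeigfjeejiae
  sorted[12] = gfjeejiaegeb$dgiaei
  sorted[13] = giaeigfjeejiaegeb$d
  sorted[14] = iaegeb$dgiaeigfjeej
  sorted[15] = iaeigfjeejiaegeb$dg
  sorted[16] = igfjeejiaegeb$dgiae
  sorted[17] = jeejiaegeb$dgiaeigf
  sorted[18] = jiaegeb$dgiaeigfjee
sorted[10] = fjeejiaegeb$dgiaeig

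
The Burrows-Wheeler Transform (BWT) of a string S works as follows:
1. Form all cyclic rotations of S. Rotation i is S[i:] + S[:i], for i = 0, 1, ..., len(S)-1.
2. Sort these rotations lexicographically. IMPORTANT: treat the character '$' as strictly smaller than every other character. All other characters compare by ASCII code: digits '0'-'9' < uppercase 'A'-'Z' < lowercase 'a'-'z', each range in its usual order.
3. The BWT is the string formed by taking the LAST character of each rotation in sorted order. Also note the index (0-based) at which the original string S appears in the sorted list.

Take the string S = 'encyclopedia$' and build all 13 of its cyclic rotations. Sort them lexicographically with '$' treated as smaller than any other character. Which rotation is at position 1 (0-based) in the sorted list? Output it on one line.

All 13 rotations (rotation i = S[i:]+S[:i]):
  rot[0] = encyclopedia$
  rot[1] = ncyclopedia$e
  rot[2] = cyclopedia$en
  rot[3] = yclopedia$enc
  rot[4] = clopedia$ency
  rot[5] = lopedia$encyc
  rot[6] = opedia$encycl
  rot[7] = pedia$encyclo
  rot[8] = edia$encyclop
  rot[9] = dia$encyclope
  rot[10] = ia$encycloped
  rot[11] = a$encyclopedi
  rot[12] = $encyclopedia
Sorted (with $ < everything):
  sorted[0] = $encyclopedia
  sorted[1] = a$encyclopedi
  sorted[2] = clopedia$ency
  sorted[3] = cyclopedia$en
  sorted[4] = dia$encyclope
  sorted[5] = edia$encyclop
  sorted[6] = encyclopedia$
  sorted[7] = ia$encycloped
  sorted[8] = lopedia$encyc
  sorted[9] = ncyclopedia$e
  sorted[10] = opedia$encycl
  sorted[11] = pedia$encyclo
  sorted[12] = yclopedia$enc
sorted[1] = a$encyclopedi

Answer: a$encyclopedi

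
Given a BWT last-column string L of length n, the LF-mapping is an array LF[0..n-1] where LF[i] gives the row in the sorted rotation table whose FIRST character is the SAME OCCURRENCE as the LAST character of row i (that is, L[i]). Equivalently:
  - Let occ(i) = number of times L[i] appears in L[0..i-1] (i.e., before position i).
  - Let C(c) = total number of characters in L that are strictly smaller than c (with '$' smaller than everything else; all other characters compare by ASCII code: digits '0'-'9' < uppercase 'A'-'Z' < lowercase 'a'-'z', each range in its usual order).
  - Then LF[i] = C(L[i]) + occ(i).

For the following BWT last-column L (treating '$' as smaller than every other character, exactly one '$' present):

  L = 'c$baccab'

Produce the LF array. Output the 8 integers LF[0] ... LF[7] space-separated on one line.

Char counts: '$':1, 'a':2, 'b':2, 'c':3
C (first-col start): C('$')=0, C('a')=1, C('b')=3, C('c')=5
L[0]='c': occ=0, LF[0]=C('c')+0=5+0=5
L[1]='$': occ=0, LF[1]=C('$')+0=0+0=0
L[2]='b': occ=0, LF[2]=C('b')+0=3+0=3
L[3]='a': occ=0, LF[3]=C('a')+0=1+0=1
L[4]='c': occ=1, LF[4]=C('c')+1=5+1=6
L[5]='c': occ=2, LF[5]=C('c')+2=5+2=7
L[6]='a': occ=1, LF[6]=C('a')+1=1+1=2
L[7]='b': occ=1, LF[7]=C('b')+1=3+1=4

Answer: 5 0 3 1 6 7 2 4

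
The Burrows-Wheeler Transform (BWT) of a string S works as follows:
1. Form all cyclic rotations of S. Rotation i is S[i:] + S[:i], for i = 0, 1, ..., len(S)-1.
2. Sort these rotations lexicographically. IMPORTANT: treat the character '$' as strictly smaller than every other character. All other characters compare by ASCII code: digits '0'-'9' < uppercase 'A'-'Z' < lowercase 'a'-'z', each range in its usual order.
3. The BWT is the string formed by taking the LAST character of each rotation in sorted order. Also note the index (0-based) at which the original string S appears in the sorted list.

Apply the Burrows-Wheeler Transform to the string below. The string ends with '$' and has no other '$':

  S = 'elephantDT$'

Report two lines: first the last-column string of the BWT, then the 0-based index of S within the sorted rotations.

All 11 rotations (rotation i = S[i:]+S[:i]):
  rot[0] = elephantDT$
  rot[1] = lephantDT$e
  rot[2] = ephantDT$el
  rot[3] = phantDT$ele
  rot[4] = hantDT$elep
  rot[5] = antDT$eleph
  rot[6] = ntDT$elepha
  rot[7] = tDT$elephan
  rot[8] = DT$elephant
  rot[9] = T$elephantD
  rot[10] = $elephantDT
Sorted (with $ < everything):
  sorted[0] = $elephantDT  (last char: 'T')
  sorted[1] = DT$elephant  (last char: 't')
  sorted[2] = T$elephantD  (last char: 'D')
  sorted[3] = antDT$eleph  (last char: 'h')
  sorted[4] = elephantDT$  (last char: '$')
  sorted[5] = ephantDT$el  (last char: 'l')
  sorted[6] = hantDT$elep  (last char: 'p')
  sorted[7] = lephantDT$e  (last char: 'e')
  sorted[8] = ntDT$elepha  (last char: 'a')
  sorted[9] = phantDT$ele  (last char: 'e')
  sorted[10] = tDT$elephan  (last char: 'n')
Last column: TtDh$lpeaen
Original string S is at sorted index 4

Answer: TtDh$lpeaen
4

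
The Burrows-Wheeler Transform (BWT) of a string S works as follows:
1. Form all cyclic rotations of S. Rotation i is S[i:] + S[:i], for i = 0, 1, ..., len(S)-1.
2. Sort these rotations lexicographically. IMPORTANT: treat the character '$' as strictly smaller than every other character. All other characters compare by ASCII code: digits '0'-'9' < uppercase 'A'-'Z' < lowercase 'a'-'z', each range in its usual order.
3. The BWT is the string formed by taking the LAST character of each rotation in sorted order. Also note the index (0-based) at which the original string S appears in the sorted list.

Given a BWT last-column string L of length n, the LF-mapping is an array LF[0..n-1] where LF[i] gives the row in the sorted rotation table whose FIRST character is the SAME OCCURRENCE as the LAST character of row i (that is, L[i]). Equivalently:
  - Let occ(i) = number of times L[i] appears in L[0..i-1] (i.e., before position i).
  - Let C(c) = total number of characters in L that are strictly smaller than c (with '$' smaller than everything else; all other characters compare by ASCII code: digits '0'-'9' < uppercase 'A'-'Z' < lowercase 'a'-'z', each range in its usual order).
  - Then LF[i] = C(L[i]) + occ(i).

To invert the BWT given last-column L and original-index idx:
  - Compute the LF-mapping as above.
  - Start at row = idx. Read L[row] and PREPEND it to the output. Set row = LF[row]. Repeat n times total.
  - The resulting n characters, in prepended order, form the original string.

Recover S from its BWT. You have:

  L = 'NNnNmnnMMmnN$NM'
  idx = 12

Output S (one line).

LF mapping: 4 5 11 6 9 12 13 1 2 10 14 7 0 8 3
Walk LF starting at row 12, prepending L[row]:
  step 1: row=12, L[12]='$', prepend. Next row=LF[12]=0
  step 2: row=0, L[0]='N', prepend. Next row=LF[0]=4
  step 3: row=4, L[4]='m', prepend. Next row=LF[4]=9
  step 4: row=9, L[9]='m', prepend. Next row=LF[9]=10
  step 5: row=10, L[10]='n', prepend. Next row=LF[10]=14
  step 6: row=14, L[14]='M', prepend. Next row=LF[14]=3
  step 7: row=3, L[3]='N', prepend. Next row=LF[3]=6
  step 8: row=6, L[6]='n', prepend. Next row=LF[6]=13
  step 9: row=13, L[13]='N', prepend. Next row=LF[13]=8
  step 10: row=8, L[8]='M', prepend. Next row=LF[8]=2
  step 11: row=2, L[2]='n', prepend. Next row=LF[2]=11
  step 12: row=11, L[11]='N', prepend. Next row=LF[11]=7
  step 13: row=7, L[7]='M', prepend. Next row=LF[7]=1
  step 14: row=1, L[1]='N', prepend. Next row=LF[1]=5
  step 15: row=5, L[5]='n', prepend. Next row=LF[5]=12
Reversed output: nNMNnMNnNMnmmN$

Answer: nNMNnMNnNMnmmN$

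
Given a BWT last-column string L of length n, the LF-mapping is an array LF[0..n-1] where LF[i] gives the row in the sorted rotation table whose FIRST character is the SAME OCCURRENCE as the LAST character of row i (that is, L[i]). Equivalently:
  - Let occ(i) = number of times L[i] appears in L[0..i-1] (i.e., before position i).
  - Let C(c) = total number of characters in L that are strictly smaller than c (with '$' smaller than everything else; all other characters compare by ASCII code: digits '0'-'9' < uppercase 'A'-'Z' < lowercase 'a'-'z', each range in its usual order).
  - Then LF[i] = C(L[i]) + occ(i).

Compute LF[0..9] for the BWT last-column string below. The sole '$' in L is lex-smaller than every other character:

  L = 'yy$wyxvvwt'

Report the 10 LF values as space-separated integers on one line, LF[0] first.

Answer: 7 8 0 4 9 6 2 3 5 1

Derivation:
Char counts: '$':1, 't':1, 'v':2, 'w':2, 'x':1, 'y':3
C (first-col start): C('$')=0, C('t')=1, C('v')=2, C('w')=4, C('x')=6, C('y')=7
L[0]='y': occ=0, LF[0]=C('y')+0=7+0=7
L[1]='y': occ=1, LF[1]=C('y')+1=7+1=8
L[2]='$': occ=0, LF[2]=C('$')+0=0+0=0
L[3]='w': occ=0, LF[3]=C('w')+0=4+0=4
L[4]='y': occ=2, LF[4]=C('y')+2=7+2=9
L[5]='x': occ=0, LF[5]=C('x')+0=6+0=6
L[6]='v': occ=0, LF[6]=C('v')+0=2+0=2
L[7]='v': occ=1, LF[7]=C('v')+1=2+1=3
L[8]='w': occ=1, LF[8]=C('w')+1=4+1=5
L[9]='t': occ=0, LF[9]=C('t')+0=1+0=1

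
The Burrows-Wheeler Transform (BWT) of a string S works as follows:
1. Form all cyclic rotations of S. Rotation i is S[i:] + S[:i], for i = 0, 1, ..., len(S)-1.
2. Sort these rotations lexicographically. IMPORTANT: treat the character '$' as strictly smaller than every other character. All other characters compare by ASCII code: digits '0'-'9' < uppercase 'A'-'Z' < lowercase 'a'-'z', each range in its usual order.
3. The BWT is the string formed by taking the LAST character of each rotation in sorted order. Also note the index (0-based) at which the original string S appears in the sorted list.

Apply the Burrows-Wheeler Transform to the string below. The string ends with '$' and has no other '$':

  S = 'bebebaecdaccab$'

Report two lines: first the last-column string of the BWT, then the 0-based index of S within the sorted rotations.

Answer: bcdbaee$caecbba
7

Derivation:
All 15 rotations (rotation i = S[i:]+S[:i]):
  rot[0] = bebebaecdaccab$
  rot[1] = ebebaecdaccab$b
  rot[2] = bebaecdaccab$be
  rot[3] = ebaecdaccab$beb
  rot[4] = baecdaccab$bebe
  rot[5] = aecdaccab$bebeb
  rot[6] = ecdaccab$bebeba
  rot[7] = cdaccab$bebebae
  rot[8] = daccab$bebebaec
  rot[9] = accab$bebebaecd
  rot[10] = ccab$bebebaecda
  rot[11] = cab$bebebaecdac
  rot[12] = ab$bebebaecdacc
  rot[13] = b$bebebaecdacca
  rot[14] = $bebebaecdaccab
Sorted (with $ < everything):
  sorted[0] = $bebebaecdaccab  (last char: 'b')
  sorted[1] = ab$bebebaecdacc  (last char: 'c')
  sorted[2] = accab$bebebaecd  (last char: 'd')
  sorted[3] = aecdaccab$bebeb  (last char: 'b')
  sorted[4] = b$bebebaecdacca  (last char: 'a')
  sorted[5] = baecdaccab$bebe  (last char: 'e')
  sorted[6] = bebaecdaccab$be  (last char: 'e')
  sorted[7] = bebebaecdaccab$  (last char: '$')
  sorted[8] = cab$bebebaecdac  (last char: 'c')
  sorted[9] = ccab$bebebaecda  (last char: 'a')
  sorted[10] = cdaccab$bebebae  (last char: 'e')
  sorted[11] = daccab$bebebaec  (last char: 'c')
  sorted[12] = ebaecdaccab$beb  (last char: 'b')
  sorted[13] = ebebaecdaccab$b  (last char: 'b')
  sorted[14] = ecdaccab$bebeba  (last char: 'a')
Last column: bcdbaee$caecbba
Original string S is at sorted index 7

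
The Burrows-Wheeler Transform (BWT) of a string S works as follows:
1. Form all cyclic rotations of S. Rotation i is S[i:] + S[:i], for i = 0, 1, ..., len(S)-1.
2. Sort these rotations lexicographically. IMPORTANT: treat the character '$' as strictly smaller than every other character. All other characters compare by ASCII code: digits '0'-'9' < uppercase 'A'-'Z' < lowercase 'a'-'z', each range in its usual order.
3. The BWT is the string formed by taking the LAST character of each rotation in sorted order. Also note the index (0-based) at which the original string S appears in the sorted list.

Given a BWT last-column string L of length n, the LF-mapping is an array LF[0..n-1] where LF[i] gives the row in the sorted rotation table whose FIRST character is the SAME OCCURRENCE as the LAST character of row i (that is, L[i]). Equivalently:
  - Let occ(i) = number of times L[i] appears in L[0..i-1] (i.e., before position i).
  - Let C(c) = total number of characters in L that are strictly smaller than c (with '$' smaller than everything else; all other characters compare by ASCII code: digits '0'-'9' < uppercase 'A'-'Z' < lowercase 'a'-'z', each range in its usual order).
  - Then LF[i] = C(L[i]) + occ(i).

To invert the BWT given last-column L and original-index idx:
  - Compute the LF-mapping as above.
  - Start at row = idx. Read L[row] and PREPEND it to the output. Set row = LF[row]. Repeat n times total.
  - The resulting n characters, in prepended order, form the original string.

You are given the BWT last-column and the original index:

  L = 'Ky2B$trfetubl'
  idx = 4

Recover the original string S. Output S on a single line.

Answer: butterfly2BK$

Derivation:
LF mapping: 3 12 1 2 0 9 8 6 5 10 11 4 7
Walk LF starting at row 4, prepending L[row]:
  step 1: row=4, L[4]='$', prepend. Next row=LF[4]=0
  step 2: row=0, L[0]='K', prepend. Next row=LF[0]=3
  step 3: row=3, L[3]='B', prepend. Next row=LF[3]=2
  step 4: row=2, L[2]='2', prepend. Next row=LF[2]=1
  step 5: row=1, L[1]='y', prepend. Next row=LF[1]=12
  step 6: row=12, L[12]='l', prepend. Next row=LF[12]=7
  step 7: row=7, L[7]='f', prepend. Next row=LF[7]=6
  step 8: row=6, L[6]='r', prepend. Next row=LF[6]=8
  step 9: row=8, L[8]='e', prepend. Next row=LF[8]=5
  step 10: row=5, L[5]='t', prepend. Next row=LF[5]=9
  step 11: row=9, L[9]='t', prepend. Next row=LF[9]=10
  step 12: row=10, L[10]='u', prepend. Next row=LF[10]=11
  step 13: row=11, L[11]='b', prepend. Next row=LF[11]=4
Reversed output: butterfly2BK$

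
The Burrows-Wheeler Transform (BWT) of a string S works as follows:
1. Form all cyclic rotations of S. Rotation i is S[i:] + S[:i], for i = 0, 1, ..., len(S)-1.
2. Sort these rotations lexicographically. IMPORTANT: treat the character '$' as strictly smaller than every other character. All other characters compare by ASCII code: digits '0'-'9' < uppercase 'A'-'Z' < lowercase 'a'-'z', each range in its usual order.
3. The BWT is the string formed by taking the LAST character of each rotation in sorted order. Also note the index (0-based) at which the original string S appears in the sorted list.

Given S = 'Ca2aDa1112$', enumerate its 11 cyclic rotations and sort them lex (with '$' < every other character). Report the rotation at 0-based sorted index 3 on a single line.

Answer: 12$Ca2aDa11

Derivation:
All 11 rotations (rotation i = S[i:]+S[:i]):
  rot[0] = Ca2aDa1112$
  rot[1] = a2aDa1112$C
  rot[2] = 2aDa1112$Ca
  rot[3] = aDa1112$Ca2
  rot[4] = Da1112$Ca2a
  rot[5] = a1112$Ca2aD
  rot[6] = 1112$Ca2aDa
  rot[7] = 112$Ca2aDa1
  rot[8] = 12$Ca2aDa11
  rot[9] = 2$Ca2aDa111
  rot[10] = $Ca2aDa1112
Sorted (with $ < everything):
  sorted[0] = $Ca2aDa1112
  sorted[1] = 1112$Ca2aDa
  sorted[2] = 112$Ca2aDa1
  sorted[3] = 12$Ca2aDa11
  sorted[4] = 2$Ca2aDa111
  sorted[5] = 2aDa1112$Ca
  sorted[6] = Ca2aDa1112$
  sorted[7] = Da1112$Ca2a
  sorted[8] = a1112$Ca2aD
  sorted[9] = a2aDa1112$C
  sorted[10] = aDa1112$Ca2
sorted[3] = 12$Ca2aDa11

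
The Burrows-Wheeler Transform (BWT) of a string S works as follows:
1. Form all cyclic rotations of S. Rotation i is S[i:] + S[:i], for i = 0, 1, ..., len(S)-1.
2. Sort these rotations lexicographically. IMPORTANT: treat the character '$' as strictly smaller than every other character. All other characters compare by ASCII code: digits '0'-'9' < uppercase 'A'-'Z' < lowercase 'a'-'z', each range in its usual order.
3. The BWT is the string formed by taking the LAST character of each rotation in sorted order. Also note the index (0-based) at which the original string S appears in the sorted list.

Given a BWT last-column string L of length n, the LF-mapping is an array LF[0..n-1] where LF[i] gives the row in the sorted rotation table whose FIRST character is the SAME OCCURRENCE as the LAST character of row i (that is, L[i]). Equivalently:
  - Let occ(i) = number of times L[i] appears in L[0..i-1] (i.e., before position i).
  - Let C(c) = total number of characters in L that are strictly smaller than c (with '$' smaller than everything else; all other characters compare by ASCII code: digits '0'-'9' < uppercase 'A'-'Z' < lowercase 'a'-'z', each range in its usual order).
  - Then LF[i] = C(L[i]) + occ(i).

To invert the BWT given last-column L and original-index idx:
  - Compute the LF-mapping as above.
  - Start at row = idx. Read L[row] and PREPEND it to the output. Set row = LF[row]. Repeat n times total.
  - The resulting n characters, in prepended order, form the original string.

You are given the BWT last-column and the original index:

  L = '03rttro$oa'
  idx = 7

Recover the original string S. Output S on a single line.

LF mapping: 1 2 6 8 9 7 4 0 5 3
Walk LF starting at row 7, prepending L[row]:
  step 1: row=7, L[7]='$', prepend. Next row=LF[7]=0
  step 2: row=0, L[0]='0', prepend. Next row=LF[0]=1
  step 3: row=1, L[1]='3', prepend. Next row=LF[1]=2
  step 4: row=2, L[2]='r', prepend. Next row=LF[2]=6
  step 5: row=6, L[6]='o', prepend. Next row=LF[6]=4
  step 6: row=4, L[4]='t', prepend. Next row=LF[4]=9
  step 7: row=9, L[9]='a', prepend. Next row=LF[9]=3
  step 8: row=3, L[3]='t', prepend. Next row=LF[3]=8
  step 9: row=8, L[8]='o', prepend. Next row=LF[8]=5
  step 10: row=5, L[5]='r', prepend. Next row=LF[5]=7
Reversed output: rotator30$

Answer: rotator30$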